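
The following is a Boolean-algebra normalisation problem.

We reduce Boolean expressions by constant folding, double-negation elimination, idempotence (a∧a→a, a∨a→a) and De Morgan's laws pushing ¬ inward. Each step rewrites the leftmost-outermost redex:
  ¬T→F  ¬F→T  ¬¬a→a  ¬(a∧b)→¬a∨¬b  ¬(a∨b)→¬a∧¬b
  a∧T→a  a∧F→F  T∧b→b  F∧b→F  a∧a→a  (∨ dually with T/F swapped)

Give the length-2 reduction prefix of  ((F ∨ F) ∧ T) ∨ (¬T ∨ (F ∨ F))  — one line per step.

Answer: after 2 steps: F ∨ (¬T ∨ (F ∨ F))

Working:
  start: ((F ∨ F) ∧ T) ∨ (¬T ∨ (F ∨ F))
  step 1: (F ∨ F) ∨ (¬T ∨ (F ∨ F))
  step 2: F ∨ (¬T ∨ (F ∨ F))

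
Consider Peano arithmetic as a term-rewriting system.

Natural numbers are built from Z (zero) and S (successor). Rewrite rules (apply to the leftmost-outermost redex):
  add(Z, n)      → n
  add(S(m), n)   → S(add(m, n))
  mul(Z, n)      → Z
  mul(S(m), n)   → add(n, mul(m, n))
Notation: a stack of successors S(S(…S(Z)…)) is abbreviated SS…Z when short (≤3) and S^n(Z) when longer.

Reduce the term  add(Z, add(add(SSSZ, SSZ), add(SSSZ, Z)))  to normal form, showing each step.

Answer: normal form = S^8(Z)  (in 15 steps)

Reduction:
  start: add(Z, add(add(SSSZ, SSZ), add(SSSZ, Z)))
  →1  add(add(SSSZ, SSZ), add(SSSZ, Z))
  →2  add(S(add(SSZ, SSZ)), add(SSSZ, Z))
  →3  S(add(add(SSZ, SSZ), add(SSSZ, Z)))
  →4  S(add(S(add(SZ, SSZ)), add(SSSZ, Z)))
  →5  S(S(add(add(SZ, SSZ), add(SSSZ, Z))))
  →6  S(S(add(S(add(Z, SSZ)), add(SSSZ, Z))))
  →7  S(S(S(add(add(Z, SSZ), add(SSSZ, Z)))))
  →8  S(S(S(add(SSZ, add(SSSZ, Z)))))
  →9  S(S(S(S(add(SZ, add(SSSZ, Z))))))
  →10  S(S(S(S(S(add(Z, add(SSSZ, Z)))))))
  →11  S(S(S(S(S(add(SSSZ, Z))))))
  →12  S(S(S(S(S(S(add(SSZ, Z)))))))
  →13  S(S(S(S(S(S(S(add(SZ, Z))))))))
  →14  S(S(S(S(S(S(S(S(add(Z, Z)))))))))
  →15  S^8(Z)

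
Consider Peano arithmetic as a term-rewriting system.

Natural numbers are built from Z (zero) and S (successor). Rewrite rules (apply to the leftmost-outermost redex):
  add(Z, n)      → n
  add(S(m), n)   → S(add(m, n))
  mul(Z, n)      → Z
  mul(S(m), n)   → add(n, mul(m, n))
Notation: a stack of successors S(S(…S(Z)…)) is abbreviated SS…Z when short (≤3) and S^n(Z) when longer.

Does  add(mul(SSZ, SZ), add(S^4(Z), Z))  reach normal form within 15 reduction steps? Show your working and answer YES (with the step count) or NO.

  start: add(mul(SSZ, SZ), add(S^4(Z), Z))
  step 1: add(add(SZ, mul(SZ, SZ)), add(S^4(Z), Z))
  step 2: add(S(add(Z, mul(SZ, SZ))), add(S^4(Z), Z))
  step 3: S(add(add(Z, mul(SZ, SZ)), add(S^4(Z), Z)))
  step 4: S(add(mul(SZ, SZ), add(S^4(Z), Z)))
  step 5: S(add(add(SZ, mul(Z, SZ)), add(S^4(Z), Z)))
  step 6: S(add(S(add(Z, mul(Z, SZ))), add(S^4(Z), Z)))
  step 7: S(S(add(add(Z, mul(Z, SZ)), add(S^4(Z), Z))))
  step 8: S(S(add(mul(Z, SZ), add(S^4(Z), Z))))
  step 9: S(S(add(Z, add(S^4(Z), Z))))
  step 10: S(S(add(S^4(Z), Z)))
  step 11: S(S(S(add(SSSZ, Z))))
  step 12: S(S(S(S(add(SSZ, Z)))))
  step 13: S(S(S(S(S(add(SZ, Z))))))
  step 14: S(S(S(S(S(S(add(Z, Z)))))))
  step 15: S^6(Z)

Answer: YES — reaches normal form S^6(Z) in 15 ≤ 15 steps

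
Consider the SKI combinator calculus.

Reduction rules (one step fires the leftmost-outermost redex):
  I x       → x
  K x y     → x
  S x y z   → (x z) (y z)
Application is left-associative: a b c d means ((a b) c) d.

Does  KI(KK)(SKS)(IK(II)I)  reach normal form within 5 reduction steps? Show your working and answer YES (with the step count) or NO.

Answer: NO — after 5 steps the term is K(II)I, not yet normal

Derivation:
  start: KI(KK)(SKS)(IK(II)I)
  →1  I(SKS)(IK(II)I)
  →2  SKS(IK(II)I)
  →3  K(IK(II)I)(S(IK(II)I))
  →4  IK(II)I
  →5  K(II)I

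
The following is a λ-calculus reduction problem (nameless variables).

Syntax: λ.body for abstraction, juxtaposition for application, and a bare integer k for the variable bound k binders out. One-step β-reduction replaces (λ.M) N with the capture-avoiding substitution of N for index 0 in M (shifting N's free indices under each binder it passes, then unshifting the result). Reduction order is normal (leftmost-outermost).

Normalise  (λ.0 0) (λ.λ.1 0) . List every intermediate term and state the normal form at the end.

  start: (λ.0 0) (λ.λ.1 0)
  [1] (λ.λ.1 0) (λ.λ.1 0)
  [2] λ.(λ.λ.1 0) 0
  [3] λ.λ.1 0

Answer: normal form = λ.λ.1 0  (in 3 steps)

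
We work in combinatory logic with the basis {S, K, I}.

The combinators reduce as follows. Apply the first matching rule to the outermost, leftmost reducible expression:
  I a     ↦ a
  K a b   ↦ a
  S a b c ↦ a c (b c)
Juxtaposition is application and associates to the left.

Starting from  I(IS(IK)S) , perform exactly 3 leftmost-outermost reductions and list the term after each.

  start: I(IS(IK)S)
  [1] IS(IK)S
  [2] S(IK)S
  [3] SKS

Answer: after 3 steps: SKS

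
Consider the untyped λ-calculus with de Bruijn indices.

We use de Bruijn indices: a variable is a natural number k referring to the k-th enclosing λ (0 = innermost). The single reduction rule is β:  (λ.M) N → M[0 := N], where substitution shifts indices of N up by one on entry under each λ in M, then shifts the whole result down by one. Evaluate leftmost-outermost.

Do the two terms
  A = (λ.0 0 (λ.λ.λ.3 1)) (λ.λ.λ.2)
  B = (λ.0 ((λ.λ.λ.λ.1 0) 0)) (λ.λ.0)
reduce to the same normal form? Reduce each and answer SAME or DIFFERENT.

Answer: DIFFERENT — A ⇓ λ.λ.λ.λ.2, B ⇓ λ.0

Reduction:
Term A:
  start: (λ.0 0 (λ.λ.λ.3 1)) (λ.λ.λ.2)
  →1  (λ.λ.λ.2) (λ.λ.λ.2) (λ.λ.λ.(λ.λ.λ.2) 1)
  →2  (λ.λ.λ.λ.λ.2) (λ.λ.λ.(λ.λ.λ.2) 1)
  →3  λ.λ.λ.λ.2

Term B:
  start: (λ.0 ((λ.λ.λ.λ.1 0) 0)) (λ.λ.0)
  →1  (λ.λ.0) ((λ.λ.λ.λ.1 0) (λ.λ.0))
  →2  λ.0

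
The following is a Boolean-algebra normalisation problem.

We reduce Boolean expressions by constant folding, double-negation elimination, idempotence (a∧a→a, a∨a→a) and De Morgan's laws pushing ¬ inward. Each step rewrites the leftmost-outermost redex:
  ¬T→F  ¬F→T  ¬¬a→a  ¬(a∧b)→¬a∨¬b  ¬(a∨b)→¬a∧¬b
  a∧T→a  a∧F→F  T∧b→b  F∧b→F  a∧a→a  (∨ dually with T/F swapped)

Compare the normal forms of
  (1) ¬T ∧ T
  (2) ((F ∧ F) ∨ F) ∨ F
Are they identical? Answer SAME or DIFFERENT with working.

Term A:
  start: ¬T ∧ T
  [1] ¬T
  [2] F

Term B:
  start: ((F ∧ F) ∨ F) ∨ F
  [1] (F ∧ F) ∨ F
  [2] F ∧ F
  [3] F

Answer: SAME — A ⇓ F, B ⇓ F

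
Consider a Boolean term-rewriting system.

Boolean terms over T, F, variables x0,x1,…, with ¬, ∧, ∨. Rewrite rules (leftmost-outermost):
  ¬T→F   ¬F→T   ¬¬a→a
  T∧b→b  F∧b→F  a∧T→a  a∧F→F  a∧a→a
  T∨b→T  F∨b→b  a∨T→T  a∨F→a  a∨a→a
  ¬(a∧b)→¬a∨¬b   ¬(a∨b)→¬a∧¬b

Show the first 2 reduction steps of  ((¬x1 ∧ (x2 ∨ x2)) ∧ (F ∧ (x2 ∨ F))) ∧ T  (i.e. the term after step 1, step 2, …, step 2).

Answer: after 2 steps: (¬x1 ∧ x2) ∧ (F ∧ (x2 ∨ F))

Derivation:
  start: ((¬x1 ∧ (x2 ∨ x2)) ∧ (F ∧ (x2 ∨ F))) ∧ T
  →1  (¬x1 ∧ (x2 ∨ x2)) ∧ (F ∧ (x2 ∨ F))
  →2  (¬x1 ∧ x2) ∧ (F ∧ (x2 ∨ F))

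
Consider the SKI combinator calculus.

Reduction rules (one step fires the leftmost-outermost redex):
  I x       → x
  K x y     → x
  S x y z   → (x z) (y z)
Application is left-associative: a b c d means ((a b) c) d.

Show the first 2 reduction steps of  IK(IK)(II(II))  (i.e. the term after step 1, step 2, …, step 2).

Answer: after 2 steps: IK

Working:
  start: IK(IK)(II(II))
  →1  K(IK)(II(II))
  →2  IK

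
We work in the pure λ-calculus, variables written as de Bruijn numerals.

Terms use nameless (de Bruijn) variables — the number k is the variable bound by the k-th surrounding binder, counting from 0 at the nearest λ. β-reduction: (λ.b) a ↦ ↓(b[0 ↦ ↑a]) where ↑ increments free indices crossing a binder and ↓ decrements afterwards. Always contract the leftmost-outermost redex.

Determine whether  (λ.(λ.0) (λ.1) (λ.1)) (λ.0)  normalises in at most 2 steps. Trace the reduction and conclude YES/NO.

  start: (λ.(λ.0) (λ.1) (λ.1)) (λ.0)
  →1  (λ.0) (λ.λ.0) (λ.λ.0)
  →2  (λ.λ.0) (λ.λ.0)

Answer: NO — after 2 steps the term is (λ.λ.0) (λ.λ.0), not yet normal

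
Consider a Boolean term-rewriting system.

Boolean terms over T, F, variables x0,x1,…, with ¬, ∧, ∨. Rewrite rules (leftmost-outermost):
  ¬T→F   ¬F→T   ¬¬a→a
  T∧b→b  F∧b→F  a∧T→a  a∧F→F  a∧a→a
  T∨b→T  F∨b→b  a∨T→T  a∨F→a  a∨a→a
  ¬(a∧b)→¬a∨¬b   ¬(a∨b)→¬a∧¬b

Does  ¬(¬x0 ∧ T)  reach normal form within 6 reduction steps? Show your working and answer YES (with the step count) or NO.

  start: ¬(¬x0 ∧ T)
  [1] ¬¬x0 ∨ ¬T
  [2] x0 ∨ ¬T
  [3] x0 ∨ F
  [4] x0

Answer: YES — reaches normal form x0 in 4 ≤ 6 steps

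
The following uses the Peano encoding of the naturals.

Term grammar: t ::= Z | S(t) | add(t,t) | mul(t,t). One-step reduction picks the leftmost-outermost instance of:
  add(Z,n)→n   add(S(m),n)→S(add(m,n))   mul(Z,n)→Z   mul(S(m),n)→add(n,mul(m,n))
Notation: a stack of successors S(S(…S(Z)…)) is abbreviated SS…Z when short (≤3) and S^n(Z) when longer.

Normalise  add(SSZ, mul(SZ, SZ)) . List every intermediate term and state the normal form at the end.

Answer: normal form = SSSZ  (in 7 steps)

Derivation:
  start: add(SSZ, mul(SZ, SZ))
  step 1: S(add(SZ, mul(SZ, SZ)))
  step 2: S(S(add(Z, mul(SZ, SZ))))
  step 3: S(S(mul(SZ, SZ)))
  step 4: S(S(add(SZ, mul(Z, SZ))))
  step 5: S(S(S(add(Z, mul(Z, SZ)))))
  step 6: S(S(S(mul(Z, SZ))))
  step 7: SSSZ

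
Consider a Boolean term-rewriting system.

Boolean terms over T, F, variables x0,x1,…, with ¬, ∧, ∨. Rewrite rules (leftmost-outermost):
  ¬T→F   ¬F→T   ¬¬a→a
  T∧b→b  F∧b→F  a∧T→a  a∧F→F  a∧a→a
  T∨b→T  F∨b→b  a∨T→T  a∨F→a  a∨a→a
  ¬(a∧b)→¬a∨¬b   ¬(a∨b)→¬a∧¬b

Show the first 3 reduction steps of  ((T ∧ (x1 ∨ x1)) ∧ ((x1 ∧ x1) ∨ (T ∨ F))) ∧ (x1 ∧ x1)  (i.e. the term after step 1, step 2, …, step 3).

Answer: after 3 steps: (x1 ∧ (x1 ∨ (T ∨ F))) ∧ (x1 ∧ x1)

Reduction:
  start: ((T ∧ (x1 ∨ x1)) ∧ ((x1 ∧ x1) ∨ (T ∨ F))) ∧ (x1 ∧ x1)
  →1  ((x1 ∨ x1) ∧ ((x1 ∧ x1) ∨ (T ∨ F))) ∧ (x1 ∧ x1)
  →2  (x1 ∧ ((x1 ∧ x1) ∨ (T ∨ F))) ∧ (x1 ∧ x1)
  →3  (x1 ∧ (x1 ∨ (T ∨ F))) ∧ (x1 ∧ x1)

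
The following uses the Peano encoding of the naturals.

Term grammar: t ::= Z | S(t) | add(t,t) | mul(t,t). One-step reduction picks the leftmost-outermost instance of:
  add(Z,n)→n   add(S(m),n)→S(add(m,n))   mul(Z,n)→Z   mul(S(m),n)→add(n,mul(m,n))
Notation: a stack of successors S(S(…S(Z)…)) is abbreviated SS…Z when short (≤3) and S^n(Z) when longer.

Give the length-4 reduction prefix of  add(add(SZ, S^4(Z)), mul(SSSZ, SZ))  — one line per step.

  start: add(add(SZ, S^4(Z)), mul(SSSZ, SZ))
  [1] add(S(add(Z, S^4(Z))), mul(SSSZ, SZ))
  [2] S(add(add(Z, S^4(Z)), mul(SSSZ, SZ)))
  [3] S(add(S^4(Z), mul(SSSZ, SZ)))
  [4] S(S(add(SSSZ, mul(SSSZ, SZ))))

Answer: after 4 steps: S(S(add(SSSZ, mul(SSSZ, SZ))))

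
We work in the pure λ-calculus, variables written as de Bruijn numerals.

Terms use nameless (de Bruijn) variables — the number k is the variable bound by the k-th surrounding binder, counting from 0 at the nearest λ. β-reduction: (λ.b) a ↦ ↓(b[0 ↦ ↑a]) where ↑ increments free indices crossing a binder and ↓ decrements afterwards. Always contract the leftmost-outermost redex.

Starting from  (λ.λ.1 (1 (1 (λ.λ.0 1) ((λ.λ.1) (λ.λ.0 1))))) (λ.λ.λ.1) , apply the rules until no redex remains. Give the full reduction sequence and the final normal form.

Answer: normal form = λ.λ.λ.1  (in 2 steps)

Working:
  start: (λ.λ.1 (1 (1 (λ.λ.0 1) ((λ.λ.1) (λ.λ.0 1))))) (λ.λ.λ.1)
  [1] λ.(λ.λ.λ.1) ((λ.λ.λ.1) ((λ.λ.λ.1) (λ.λ.0 1) ((λ.λ.1) (λ.λ.0 1))))
  [2] λ.λ.λ.1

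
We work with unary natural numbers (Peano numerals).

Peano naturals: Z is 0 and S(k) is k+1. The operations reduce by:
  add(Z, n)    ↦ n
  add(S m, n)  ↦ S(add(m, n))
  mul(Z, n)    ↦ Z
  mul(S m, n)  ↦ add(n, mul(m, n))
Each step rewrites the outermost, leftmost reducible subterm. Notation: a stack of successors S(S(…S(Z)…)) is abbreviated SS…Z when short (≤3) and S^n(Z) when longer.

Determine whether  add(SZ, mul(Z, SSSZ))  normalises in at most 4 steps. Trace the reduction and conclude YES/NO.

  start: add(SZ, mul(Z, SSSZ))
  [1] S(add(Z, mul(Z, SSSZ)))
  [2] S(mul(Z, SSSZ))
  [3] SZ

Answer: YES — reaches normal form SZ in 3 ≤ 4 steps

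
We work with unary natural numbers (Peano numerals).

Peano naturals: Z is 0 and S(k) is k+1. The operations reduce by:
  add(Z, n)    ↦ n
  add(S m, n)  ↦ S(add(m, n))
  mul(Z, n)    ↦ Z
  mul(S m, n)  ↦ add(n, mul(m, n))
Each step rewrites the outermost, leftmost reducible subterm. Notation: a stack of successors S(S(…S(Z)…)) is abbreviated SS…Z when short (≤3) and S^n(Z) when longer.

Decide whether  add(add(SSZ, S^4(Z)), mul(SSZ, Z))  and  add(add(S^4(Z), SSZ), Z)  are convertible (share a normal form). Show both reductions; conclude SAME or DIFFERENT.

Answer: SAME — A ⇓ S^6(Z), B ⇓ S^6(Z)

Derivation:
Term A:
  start: add(add(SSZ, S^4(Z)), mul(SSZ, Z))
  step 1: add(S(add(SZ, S^4(Z))), mul(SSZ, Z))
  step 2: S(add(add(SZ, S^4(Z)), mul(SSZ, Z)))
  step 3: S(add(S(add(Z, S^4(Z))), mul(SSZ, Z)))
  step 4: S(S(add(add(Z, S^4(Z)), mul(SSZ, Z))))
  step 5: S(S(add(S^4(Z), mul(SSZ, Z))))
  step 6: S(S(S(add(SSSZ, mul(SSZ, Z)))))
  step 7: S(S(S(S(add(SSZ, mul(SSZ, Z))))))
  step 8: S(S(S(S(S(add(SZ, mul(SSZ, Z)))))))
  step 9: S(S(S(S(S(S(add(Z, mul(SSZ, Z))))))))
  step 10: S(S(S(S(S(S(mul(SSZ, Z)))))))
  step 11: S(S(S(S(S(S(add(Z, mul(SZ, Z))))))))
  step 12: S(S(S(S(S(S(mul(SZ, Z)))))))
  step 13: S(S(S(S(S(S(add(Z, mul(Z, Z))))))))
  step 14: S(S(S(S(S(S(mul(Z, Z)))))))
  step 15: S^6(Z)

Term B:
  start: add(add(S^4(Z), SSZ), Z)
  step 1: add(S(add(SSSZ, SSZ)), Z)
  step 2: S(add(add(SSSZ, SSZ), Z))
  step 3: S(add(S(add(SSZ, SSZ)), Z))
  step 4: S(S(add(add(SSZ, SSZ), Z)))
  step 5: S(S(add(S(add(SZ, SSZ)), Z)))
  step 6: S(S(S(add(add(SZ, SSZ), Z))))
  step 7: S(S(S(add(S(add(Z, SSZ)), Z))))
  step 8: S(S(S(S(add(add(Z, SSZ), Z)))))
  step 9: S(S(S(S(add(SSZ, Z)))))
  step 10: S(S(S(S(S(add(SZ, Z))))))
  step 11: S(S(S(S(S(S(add(Z, Z)))))))
  step 12: S^6(Z)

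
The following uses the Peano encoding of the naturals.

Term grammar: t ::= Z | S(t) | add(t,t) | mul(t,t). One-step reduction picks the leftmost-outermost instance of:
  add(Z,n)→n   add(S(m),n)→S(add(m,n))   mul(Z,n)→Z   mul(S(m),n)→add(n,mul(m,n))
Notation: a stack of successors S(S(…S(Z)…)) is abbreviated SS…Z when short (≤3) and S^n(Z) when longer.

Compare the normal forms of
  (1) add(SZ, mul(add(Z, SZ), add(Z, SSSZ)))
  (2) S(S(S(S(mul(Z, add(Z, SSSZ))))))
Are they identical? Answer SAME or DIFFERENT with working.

Answer: SAME — A ⇓ S^4(Z), B ⇓ S^4(Z)

Working:
Term A:
  start: add(SZ, mul(add(Z, SZ), add(Z, SSSZ)))
  →1  S(add(Z, mul(add(Z, SZ), add(Z, SSSZ))))
  →2  S(mul(add(Z, SZ), add(Z, SSSZ)))
  →3  S(mul(SZ, add(Z, SSSZ)))
  →4  S(add(add(Z, SSSZ), mul(Z, add(Z, SSSZ))))
  →5  S(add(SSSZ, mul(Z, add(Z, SSSZ))))
  →6  S(S(add(SSZ, mul(Z, add(Z, SSSZ)))))
  →7  S(S(S(add(SZ, mul(Z, add(Z, SSSZ))))))
  →8  S(S(S(S(add(Z, mul(Z, add(Z, SSSZ)))))))
  →9  S(S(S(S(mul(Z, add(Z, SSSZ))))))
  →10  S^4(Z)

Term B:
  start: S(S(S(S(mul(Z, add(Z, SSSZ))))))
  →1  S^4(Z)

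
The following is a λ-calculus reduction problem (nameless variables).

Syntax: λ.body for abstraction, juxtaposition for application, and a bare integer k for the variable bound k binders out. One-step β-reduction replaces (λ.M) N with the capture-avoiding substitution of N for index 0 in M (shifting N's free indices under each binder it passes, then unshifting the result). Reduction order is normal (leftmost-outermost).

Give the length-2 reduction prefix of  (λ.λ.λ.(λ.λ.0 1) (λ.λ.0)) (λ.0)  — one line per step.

  start: (λ.λ.λ.(λ.λ.0 1) (λ.λ.0)) (λ.0)
  →1  λ.λ.(λ.λ.0 1) (λ.λ.0)
  →2  λ.λ.λ.0 (λ.λ.0)

Answer: after 2 steps: λ.λ.λ.0 (λ.λ.0)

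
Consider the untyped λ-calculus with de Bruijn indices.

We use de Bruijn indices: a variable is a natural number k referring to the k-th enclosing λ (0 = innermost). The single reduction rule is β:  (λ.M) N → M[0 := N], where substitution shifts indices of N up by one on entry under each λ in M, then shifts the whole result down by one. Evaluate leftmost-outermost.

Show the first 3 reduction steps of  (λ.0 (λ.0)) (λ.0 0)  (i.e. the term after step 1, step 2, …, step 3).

  start: (λ.0 (λ.0)) (λ.0 0)
  [1] (λ.0 0) (λ.0)
  [2] (λ.0) (λ.0)
  [3] λ.0

Answer: after 3 steps: λ.0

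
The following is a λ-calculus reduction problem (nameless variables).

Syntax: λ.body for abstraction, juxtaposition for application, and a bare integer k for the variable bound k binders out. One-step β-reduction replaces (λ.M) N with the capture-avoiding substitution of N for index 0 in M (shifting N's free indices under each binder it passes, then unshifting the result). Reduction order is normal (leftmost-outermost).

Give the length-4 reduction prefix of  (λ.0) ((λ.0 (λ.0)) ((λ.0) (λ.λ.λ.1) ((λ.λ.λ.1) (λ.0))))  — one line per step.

Answer: after 4 steps: (λ.λ.1) (λ.0)

Reduction:
  start: (λ.0) ((λ.0 (λ.0)) ((λ.0) (λ.λ.λ.1) ((λ.λ.λ.1) (λ.0))))
  [1] (λ.0 (λ.0)) ((λ.0) (λ.λ.λ.1) ((λ.λ.λ.1) (λ.0)))
  [2] (λ.0) (λ.λ.λ.1) ((λ.λ.λ.1) (λ.0)) (λ.0)
  [3] (λ.λ.λ.1) ((λ.λ.λ.1) (λ.0)) (λ.0)
  [4] (λ.λ.1) (λ.0)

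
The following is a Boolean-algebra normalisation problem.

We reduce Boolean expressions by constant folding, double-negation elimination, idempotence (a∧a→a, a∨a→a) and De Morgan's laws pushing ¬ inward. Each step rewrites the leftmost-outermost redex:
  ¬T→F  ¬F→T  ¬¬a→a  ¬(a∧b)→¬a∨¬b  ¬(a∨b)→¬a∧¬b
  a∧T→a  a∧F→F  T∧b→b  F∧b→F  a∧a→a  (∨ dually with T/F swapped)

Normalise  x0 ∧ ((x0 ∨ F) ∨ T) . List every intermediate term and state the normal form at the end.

  start: x0 ∧ ((x0 ∨ F) ∨ T)
  →1  x0 ∧ T
  →2  x0

Answer: normal form = x0  (in 2 steps)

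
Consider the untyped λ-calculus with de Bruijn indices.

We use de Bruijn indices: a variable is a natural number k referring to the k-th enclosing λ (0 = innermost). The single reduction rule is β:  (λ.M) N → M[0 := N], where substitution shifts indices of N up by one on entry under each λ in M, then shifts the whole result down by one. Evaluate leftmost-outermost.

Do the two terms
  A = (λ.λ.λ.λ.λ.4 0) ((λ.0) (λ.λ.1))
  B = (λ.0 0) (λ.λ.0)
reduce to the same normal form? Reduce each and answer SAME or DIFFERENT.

Term A:
  start: (λ.λ.λ.λ.λ.4 0) ((λ.0) (λ.λ.1))
  →1  λ.λ.λ.λ.(λ.0) (λ.λ.1) 0
  →2  λ.λ.λ.λ.(λ.λ.1) 0
  →3  λ.λ.λ.λ.λ.1

Term B:
  start: (λ.0 0) (λ.λ.0)
  →1  (λ.λ.0) (λ.λ.0)
  →2  λ.0

Answer: DIFFERENT — A ⇓ λ.λ.λ.λ.λ.1, B ⇓ λ.0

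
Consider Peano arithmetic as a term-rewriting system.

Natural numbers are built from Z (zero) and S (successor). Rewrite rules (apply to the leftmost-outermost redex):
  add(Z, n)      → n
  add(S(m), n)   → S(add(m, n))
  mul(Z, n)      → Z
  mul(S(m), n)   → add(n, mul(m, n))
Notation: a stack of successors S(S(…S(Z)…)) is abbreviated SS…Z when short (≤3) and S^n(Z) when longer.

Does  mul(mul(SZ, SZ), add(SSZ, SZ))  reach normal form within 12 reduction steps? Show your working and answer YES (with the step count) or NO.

Answer: NO — after 12 steps the term is S(S(S(mul(Z, add(SSZ, SZ))))), not yet normal

Reduction:
  start: mul(mul(SZ, SZ), add(SSZ, SZ))
  [1] mul(add(SZ, mul(Z, SZ)), add(SSZ, SZ))
  [2] mul(S(add(Z, mul(Z, SZ))), add(SSZ, SZ))
  [3] add(add(SSZ, SZ), mul(add(Z, mul(Z, SZ)), add(SSZ, SZ)))
  [4] add(S(add(SZ, SZ)), mul(add(Z, mul(Z, SZ)), add(SSZ, SZ)))
  [5] S(add(add(SZ, SZ), mul(add(Z, mul(Z, SZ)), add(SSZ, SZ))))
  [6] S(add(S(add(Z, SZ)), mul(add(Z, mul(Z, SZ)), add(SSZ, SZ))))
  [7] S(S(add(add(Z, SZ), mul(add(Z, mul(Z, SZ)), add(SSZ, SZ)))))
  [8] S(S(add(SZ, mul(add(Z, mul(Z, SZ)), add(SSZ, SZ)))))
  [9] S(S(S(add(Z, mul(add(Z, mul(Z, SZ)), add(SSZ, SZ))))))
  [10] S(S(S(mul(add(Z, mul(Z, SZ)), add(SSZ, SZ)))))
  [11] S(S(S(mul(mul(Z, SZ), add(SSZ, SZ)))))
  [12] S(S(S(mul(Z, add(SSZ, SZ)))))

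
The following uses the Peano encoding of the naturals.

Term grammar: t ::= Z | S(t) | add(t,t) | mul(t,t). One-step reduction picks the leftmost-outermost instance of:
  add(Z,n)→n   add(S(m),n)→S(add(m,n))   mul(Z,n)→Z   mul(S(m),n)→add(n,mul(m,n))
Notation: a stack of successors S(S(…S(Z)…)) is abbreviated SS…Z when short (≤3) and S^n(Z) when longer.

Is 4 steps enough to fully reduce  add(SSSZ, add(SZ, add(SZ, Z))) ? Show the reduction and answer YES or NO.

Answer: NO — after 4 steps the term is S(S(S(add(SZ, add(SZ, Z))))), not yet normal

Reduction:
  start: add(SSSZ, add(SZ, add(SZ, Z)))
  →1  S(add(SSZ, add(SZ, add(SZ, Z))))
  →2  S(S(add(SZ, add(SZ, add(SZ, Z)))))
  →3  S(S(S(add(Z, add(SZ, add(SZ, Z))))))
  →4  S(S(S(add(SZ, add(SZ, Z)))))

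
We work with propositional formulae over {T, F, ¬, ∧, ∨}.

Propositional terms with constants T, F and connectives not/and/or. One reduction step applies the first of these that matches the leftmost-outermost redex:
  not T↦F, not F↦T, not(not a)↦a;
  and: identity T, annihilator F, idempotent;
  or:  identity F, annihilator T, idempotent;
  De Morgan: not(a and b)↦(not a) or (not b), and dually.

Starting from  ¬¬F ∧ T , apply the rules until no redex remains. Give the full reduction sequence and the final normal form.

  start: ¬¬F ∧ T
  [1] ¬¬F
  [2] F

Answer: normal form = F  (in 2 steps)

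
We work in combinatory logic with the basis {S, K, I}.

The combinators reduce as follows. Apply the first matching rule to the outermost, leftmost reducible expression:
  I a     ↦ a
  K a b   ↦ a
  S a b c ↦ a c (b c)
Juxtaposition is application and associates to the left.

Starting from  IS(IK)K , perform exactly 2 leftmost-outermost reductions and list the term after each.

Answer: after 2 steps: SKK

Reduction:
  start: IS(IK)K
  [1] S(IK)K
  [2] SKK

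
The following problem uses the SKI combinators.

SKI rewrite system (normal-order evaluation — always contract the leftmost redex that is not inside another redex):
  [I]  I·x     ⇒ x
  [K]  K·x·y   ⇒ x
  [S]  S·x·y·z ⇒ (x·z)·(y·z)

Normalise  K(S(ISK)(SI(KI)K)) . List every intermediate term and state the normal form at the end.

Answer: normal form = K(S(SK)(KI))  (in 4 steps)

Reduction:
  start: K(S(ISK)(SI(KI)K))
  →1  K(S(SK)(SI(KI)K))
  →2  K(S(SK)(IK(KIK)))
  →3  K(S(SK)(K(KIK)))
  →4  K(S(SK)(KI))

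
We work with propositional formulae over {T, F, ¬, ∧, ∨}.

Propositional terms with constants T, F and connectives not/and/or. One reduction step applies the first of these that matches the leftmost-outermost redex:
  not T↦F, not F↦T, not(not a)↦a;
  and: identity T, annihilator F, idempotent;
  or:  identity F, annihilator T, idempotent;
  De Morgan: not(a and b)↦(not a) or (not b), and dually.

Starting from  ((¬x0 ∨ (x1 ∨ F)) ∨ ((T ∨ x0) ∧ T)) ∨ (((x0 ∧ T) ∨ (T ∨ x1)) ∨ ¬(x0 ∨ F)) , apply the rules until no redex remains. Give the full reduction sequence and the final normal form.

Answer: normal form = T  (in 5 steps)

Derivation:
  start: ((¬x0 ∨ (x1 ∨ F)) ∨ ((T ∨ x0) ∧ T)) ∨ (((x0 ∧ T) ∨ (T ∨ x1)) ∨ ¬(x0 ∨ F))
  [1] ((¬x0 ∨ x1) ∨ ((T ∨ x0) ∧ T)) ∨ (((x0 ∧ T) ∨ (T ∨ x1)) ∨ ¬(x0 ∨ F))
  [2] ((¬x0 ∨ x1) ∨ (T ∨ x0)) ∨ (((x0 ∧ T) ∨ (T ∨ x1)) ∨ ¬(x0 ∨ F))
  [3] ((¬x0 ∨ x1) ∨ T) ∨ (((x0 ∧ T) ∨ (T ∨ x1)) ∨ ¬(x0 ∨ F))
  [4] T ∨ (((x0 ∧ T) ∨ (T ∨ x1)) ∨ ¬(x0 ∨ F))
  [5] T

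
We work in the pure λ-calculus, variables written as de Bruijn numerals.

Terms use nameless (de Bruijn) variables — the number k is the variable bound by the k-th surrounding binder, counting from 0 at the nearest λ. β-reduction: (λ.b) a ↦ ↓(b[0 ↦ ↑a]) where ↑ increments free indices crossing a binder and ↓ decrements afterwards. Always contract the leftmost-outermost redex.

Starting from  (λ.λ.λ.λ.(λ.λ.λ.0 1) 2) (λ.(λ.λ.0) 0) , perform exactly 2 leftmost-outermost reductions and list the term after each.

  start: (λ.λ.λ.λ.(λ.λ.λ.0 1) 2) (λ.(λ.λ.0) 0)
  →1  λ.λ.λ.(λ.λ.λ.0 1) 2
  →2  λ.λ.λ.λ.λ.0 1

Answer: after 2 steps: λ.λ.λ.λ.λ.0 1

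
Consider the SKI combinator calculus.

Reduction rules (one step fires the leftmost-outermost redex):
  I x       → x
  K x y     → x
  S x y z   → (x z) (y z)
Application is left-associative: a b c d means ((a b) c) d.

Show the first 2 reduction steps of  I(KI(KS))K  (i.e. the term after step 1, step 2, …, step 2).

  start: I(KI(KS))K
  [1] KI(KS)K
  [2] IK

Answer: after 2 steps: IK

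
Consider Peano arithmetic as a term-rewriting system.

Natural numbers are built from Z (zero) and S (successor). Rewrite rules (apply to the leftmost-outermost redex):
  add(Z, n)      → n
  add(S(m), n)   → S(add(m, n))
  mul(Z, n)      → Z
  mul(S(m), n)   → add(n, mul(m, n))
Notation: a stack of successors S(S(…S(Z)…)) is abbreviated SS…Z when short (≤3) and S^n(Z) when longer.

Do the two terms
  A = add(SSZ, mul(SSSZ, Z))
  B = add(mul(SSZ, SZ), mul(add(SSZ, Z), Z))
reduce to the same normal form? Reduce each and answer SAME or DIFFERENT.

Answer: SAME — A ⇓ SSZ, B ⇓ SSZ

Derivation:
Term A:
  start: add(SSZ, mul(SSSZ, Z))
  step 1: S(add(SZ, mul(SSSZ, Z)))
  step 2: S(S(add(Z, mul(SSSZ, Z))))
  step 3: S(S(mul(SSSZ, Z)))
  step 4: S(S(add(Z, mul(SSZ, Z))))
  step 5: S(S(mul(SSZ, Z)))
  step 6: S(S(add(Z, mul(SZ, Z))))
  step 7: S(S(mul(SZ, Z)))
  step 8: S(S(add(Z, mul(Z, Z))))
  step 9: S(S(mul(Z, Z)))
  step 10: SSZ

Term B:
  start: add(mul(SSZ, SZ), mul(add(SSZ, Z), Z))
  step 1: add(add(SZ, mul(SZ, SZ)), mul(add(SSZ, Z), Z))
  step 2: add(S(add(Z, mul(SZ, SZ))), mul(add(SSZ, Z), Z))
  step 3: S(add(add(Z, mul(SZ, SZ)), mul(add(SSZ, Z), Z)))
  step 4: S(add(mul(SZ, SZ), mul(add(SSZ, Z), Z)))
  step 5: S(add(add(SZ, mul(Z, SZ)), mul(add(SSZ, Z), Z)))
  step 6: S(add(S(add(Z, mul(Z, SZ))), mul(add(SSZ, Z), Z)))
  step 7: S(S(add(add(Z, mul(Z, SZ)), mul(add(SSZ, Z), Z))))
  step 8: S(S(add(mul(Z, SZ), mul(add(SSZ, Z), Z))))
  step 9: S(S(add(Z, mul(add(SSZ, Z), Z))))
  step 10: S(S(mul(add(SSZ, Z), Z)))
  step 11: S(S(mul(S(add(SZ, Z)), Z)))
  step 12: S(S(add(Z, mul(add(SZ, Z), Z))))
  step 13: S(S(mul(add(SZ, Z), Z)))
  step 14: S(S(mul(S(add(Z, Z)), Z)))
  step 15: S(S(add(Z, mul(add(Z, Z), Z))))
  step 16: S(S(mul(add(Z, Z), Z)))
  step 17: S(S(mul(Z, Z)))
  step 18: SSZ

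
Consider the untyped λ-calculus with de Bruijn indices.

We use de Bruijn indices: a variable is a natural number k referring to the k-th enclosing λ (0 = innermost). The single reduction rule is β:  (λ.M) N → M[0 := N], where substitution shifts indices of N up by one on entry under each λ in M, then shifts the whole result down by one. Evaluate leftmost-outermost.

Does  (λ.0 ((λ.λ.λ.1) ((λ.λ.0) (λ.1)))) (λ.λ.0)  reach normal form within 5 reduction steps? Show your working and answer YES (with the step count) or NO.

  start: (λ.0 ((λ.λ.λ.1) ((λ.λ.0) (λ.1)))) (λ.λ.0)
  →1  (λ.λ.0) ((λ.λ.λ.1) ((λ.λ.0) (λ.λ.λ.0)))
  →2  λ.0

Answer: YES — reaches normal form λ.0 in 2 ≤ 5 steps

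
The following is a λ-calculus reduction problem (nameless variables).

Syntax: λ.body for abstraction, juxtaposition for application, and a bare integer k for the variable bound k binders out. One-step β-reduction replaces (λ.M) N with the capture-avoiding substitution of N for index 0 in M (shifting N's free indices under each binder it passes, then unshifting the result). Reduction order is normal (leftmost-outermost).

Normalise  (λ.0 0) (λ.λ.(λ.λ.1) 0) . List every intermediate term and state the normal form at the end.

  start: (λ.0 0) (λ.λ.(λ.λ.1) 0)
  →1  (λ.λ.(λ.λ.1) 0) (λ.λ.(λ.λ.1) 0)
  →2  λ.(λ.λ.1) 0
  →3  λ.λ.1

Answer: normal form = λ.λ.1  (in 3 steps)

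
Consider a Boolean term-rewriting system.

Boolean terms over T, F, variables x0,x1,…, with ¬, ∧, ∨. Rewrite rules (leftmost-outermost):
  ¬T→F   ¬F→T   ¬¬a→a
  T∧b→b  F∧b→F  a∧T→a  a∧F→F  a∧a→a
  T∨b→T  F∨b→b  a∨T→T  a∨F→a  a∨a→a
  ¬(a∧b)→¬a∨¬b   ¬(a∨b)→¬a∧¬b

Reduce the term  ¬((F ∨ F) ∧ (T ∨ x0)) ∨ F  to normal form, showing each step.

Answer: normal form = T  (in 6 steps)

Derivation:
  start: ¬((F ∨ F) ∧ (T ∨ x0)) ∨ F
  step 1: ¬((F ∨ F) ∧ (T ∨ x0))
  step 2: ¬(F ∨ F) ∨ ¬(T ∨ x0)
  step 3: (¬F ∧ ¬F) ∨ ¬(T ∨ x0)
  step 4: ¬F ∨ ¬(T ∨ x0)
  step 5: T ∨ ¬(T ∨ x0)
  step 6: T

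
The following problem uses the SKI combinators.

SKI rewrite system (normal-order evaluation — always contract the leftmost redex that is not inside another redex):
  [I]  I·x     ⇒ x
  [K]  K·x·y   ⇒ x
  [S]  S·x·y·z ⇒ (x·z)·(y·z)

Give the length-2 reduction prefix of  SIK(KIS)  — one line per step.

Answer: after 2 steps: KIS(K(KIS))

Reduction:
  start: SIK(KIS)
  [1] I(KIS)(K(KIS))
  [2] KIS(K(KIS))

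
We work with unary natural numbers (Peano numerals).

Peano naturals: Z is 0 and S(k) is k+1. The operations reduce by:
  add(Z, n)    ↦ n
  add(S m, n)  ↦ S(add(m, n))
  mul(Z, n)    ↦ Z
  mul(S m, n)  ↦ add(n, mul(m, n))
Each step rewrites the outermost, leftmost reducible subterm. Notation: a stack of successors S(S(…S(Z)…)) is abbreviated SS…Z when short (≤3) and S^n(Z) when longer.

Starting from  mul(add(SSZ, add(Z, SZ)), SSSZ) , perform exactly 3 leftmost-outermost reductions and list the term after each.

Answer: after 3 steps: S(add(SSZ, mul(add(SZ, add(Z, SZ)), SSSZ)))

Reduction:
  start: mul(add(SSZ, add(Z, SZ)), SSSZ)
  step 1: mul(S(add(SZ, add(Z, SZ))), SSSZ)
  step 2: add(SSSZ, mul(add(SZ, add(Z, SZ)), SSSZ))
  step 3: S(add(SSZ, mul(add(SZ, add(Z, SZ)), SSSZ)))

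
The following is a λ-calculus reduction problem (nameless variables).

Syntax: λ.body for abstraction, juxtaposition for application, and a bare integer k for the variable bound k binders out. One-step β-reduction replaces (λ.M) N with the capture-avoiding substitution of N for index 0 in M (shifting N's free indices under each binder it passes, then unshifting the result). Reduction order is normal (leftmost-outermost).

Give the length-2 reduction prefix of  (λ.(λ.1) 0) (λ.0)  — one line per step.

Answer: after 2 steps: λ.0

Derivation:
  start: (λ.(λ.1) 0) (λ.0)
  [1] (λ.λ.0) (λ.0)
  [2] λ.0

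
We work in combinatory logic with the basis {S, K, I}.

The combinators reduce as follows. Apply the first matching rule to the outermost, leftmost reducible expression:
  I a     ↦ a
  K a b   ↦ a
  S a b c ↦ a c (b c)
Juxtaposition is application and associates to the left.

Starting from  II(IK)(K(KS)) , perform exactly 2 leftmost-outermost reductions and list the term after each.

  start: II(IK)(K(KS))
  [1] I(IK)(K(KS))
  [2] IK(K(KS))

Answer: after 2 steps: IK(K(KS))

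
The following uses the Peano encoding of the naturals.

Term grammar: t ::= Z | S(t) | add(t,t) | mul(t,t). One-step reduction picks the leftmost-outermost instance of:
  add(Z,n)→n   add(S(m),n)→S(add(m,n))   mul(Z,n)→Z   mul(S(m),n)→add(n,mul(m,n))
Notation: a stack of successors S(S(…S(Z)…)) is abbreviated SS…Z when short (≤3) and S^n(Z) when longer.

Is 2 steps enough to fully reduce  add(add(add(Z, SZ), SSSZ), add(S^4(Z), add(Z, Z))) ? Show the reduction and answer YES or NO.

Answer: NO — after 2 steps the term is add(S(add(Z, SSSZ)), add(S^4(Z), add(Z, Z))), not yet normal

Working:
  start: add(add(add(Z, SZ), SSSZ), add(S^4(Z), add(Z, Z)))
  →1  add(add(SZ, SSSZ), add(S^4(Z), add(Z, Z)))
  →2  add(S(add(Z, SSSZ)), add(S^4(Z), add(Z, Z)))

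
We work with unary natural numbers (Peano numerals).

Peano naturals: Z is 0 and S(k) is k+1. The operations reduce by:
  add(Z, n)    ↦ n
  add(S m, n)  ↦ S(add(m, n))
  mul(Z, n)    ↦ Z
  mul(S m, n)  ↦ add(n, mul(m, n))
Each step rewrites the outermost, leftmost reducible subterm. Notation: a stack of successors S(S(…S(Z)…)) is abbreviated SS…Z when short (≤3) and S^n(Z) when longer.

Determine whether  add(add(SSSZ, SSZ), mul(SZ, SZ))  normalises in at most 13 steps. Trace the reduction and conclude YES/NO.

Answer: NO — after 13 steps the term is S(S(S(S(S(S(mul(Z, SZ))))))), not yet normal

Reduction:
  start: add(add(SSSZ, SSZ), mul(SZ, SZ))
  [1] add(S(add(SSZ, SSZ)), mul(SZ, SZ))
  [2] S(add(add(SSZ, SSZ), mul(SZ, SZ)))
  [3] S(add(S(add(SZ, SSZ)), mul(SZ, SZ)))
  [4] S(S(add(add(SZ, SSZ), mul(SZ, SZ))))
  [5] S(S(add(S(add(Z, SSZ)), mul(SZ, SZ))))
  [6] S(S(S(add(add(Z, SSZ), mul(SZ, SZ)))))
  [7] S(S(S(add(SSZ, mul(SZ, SZ)))))
  [8] S(S(S(S(add(SZ, mul(SZ, SZ))))))
  [9] S(S(S(S(S(add(Z, mul(SZ, SZ)))))))
  [10] S(S(S(S(S(mul(SZ, SZ))))))
  [11] S(S(S(S(S(add(SZ, mul(Z, SZ)))))))
  [12] S(S(S(S(S(S(add(Z, mul(Z, SZ))))))))
  [13] S(S(S(S(S(S(mul(Z, SZ)))))))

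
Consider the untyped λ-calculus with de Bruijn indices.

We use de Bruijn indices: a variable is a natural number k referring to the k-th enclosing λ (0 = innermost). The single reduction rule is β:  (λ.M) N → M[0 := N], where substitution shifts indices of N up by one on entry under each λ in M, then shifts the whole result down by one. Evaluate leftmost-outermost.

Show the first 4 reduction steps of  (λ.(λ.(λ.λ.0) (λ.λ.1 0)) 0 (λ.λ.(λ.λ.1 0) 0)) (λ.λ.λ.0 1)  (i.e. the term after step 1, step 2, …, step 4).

  start: (λ.(λ.(λ.λ.0) (λ.λ.1 0)) 0 (λ.λ.(λ.λ.1 0) 0)) (λ.λ.λ.0 1)
  →1  (λ.(λ.λ.0) (λ.λ.1 0)) (λ.λ.λ.0 1) (λ.λ.(λ.λ.1 0) 0)
  →2  (λ.λ.0) (λ.λ.1 0) (λ.λ.(λ.λ.1 0) 0)
  →3  (λ.0) (λ.λ.(λ.λ.1 0) 0)
  →4  λ.λ.(λ.λ.1 0) 0

Answer: after 4 steps: λ.λ.(λ.λ.1 0) 0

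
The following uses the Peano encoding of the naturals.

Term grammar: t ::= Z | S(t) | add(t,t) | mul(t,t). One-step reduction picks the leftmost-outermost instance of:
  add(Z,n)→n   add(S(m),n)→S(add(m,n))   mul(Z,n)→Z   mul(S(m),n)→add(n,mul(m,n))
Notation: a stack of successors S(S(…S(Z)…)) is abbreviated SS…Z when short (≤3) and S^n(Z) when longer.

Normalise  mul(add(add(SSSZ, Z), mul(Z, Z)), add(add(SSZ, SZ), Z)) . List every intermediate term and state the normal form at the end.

Answer: normal form = S^9(Z)  (in 46 steps)

Working:
  start: mul(add(add(SSSZ, Z), mul(Z, Z)), add(add(SSZ, SZ), Z))
  →1  mul(add(S(add(SSZ, Z)), mul(Z, Z)), add(add(SSZ, SZ), Z))
  →2  mul(S(add(add(SSZ, Z), mul(Z, Z))), add(add(SSZ, SZ), Z))
  →3  add(add(add(SSZ, SZ), Z), mul(add(add(SSZ, Z), mul(Z, Z)), add(add(SSZ, SZ), Z)))
  →4  add(add(S(add(SZ, SZ)), Z), mul(add(add(SSZ, Z), mul(Z, Z)), add(add(SSZ, SZ), Z)))
  →5  add(S(add(add(SZ, SZ), Z)), mul(add(add(SSZ, Z), mul(Z, Z)), add(add(SSZ, SZ), Z)))
  →6  S(add(add(add(SZ, SZ), Z), mul(add(add(SSZ, Z), mul(Z, Z)), add(add(SSZ, SZ), Z))))
  →7  S(add(add(S(add(Z, SZ)), Z), mul(add(add(SSZ, Z), mul(Z, Z)), add(add(SSZ, SZ), Z))))
  →8  S(add(S(add(add(Z, SZ), Z)), mul(add(add(SSZ, Z), mul(Z, Z)), add(add(SSZ, SZ), Z))))
  →9  S(S(add(add(add(Z, SZ), Z), mul(add(add(SSZ, Z), mul(Z, Z)), add(add(SSZ, SZ), Z)))))
  →10  S(S(add(add(SZ, Z), mul(add(add(SSZ, Z), mul(Z, Z)), add(add(SSZ, SZ), Z)))))
  →11  S(S(add(S(add(Z, Z)), mul(add(add(SSZ, Z), mul(Z, Z)), add(add(SSZ, SZ), Z)))))
  →12  S(S(S(add(add(Z, Z), mul(add(add(SSZ, Z), mul(Z, Z)), add(add(SSZ, SZ), Z))))))
  →13  S(S(S(add(Z, mul(add(add(SSZ, Z), mul(Z, Z)), add(add(SSZ, SZ), Z))))))
  →14  S(S(S(mul(add(add(SSZ, Z), mul(Z, Z)), add(add(SSZ, SZ), Z)))))
  →15  S(S(S(mul(add(S(add(SZ, Z)), mul(Z, Z)), add(add(SSZ, SZ), Z)))))
  →16  S(S(S(mul(S(add(add(SZ, Z), mul(Z, Z))), add(add(SSZ, SZ), Z)))))
  →17  S(S(S(add(add(add(SSZ, SZ), Z), mul(add(add(SZ, Z), mul(Z, Z)), add(add(SSZ, SZ), Z))))))
  →18  S(S(S(add(add(S(add(SZ, SZ)), Z), mul(add(add(SZ, Z), mul(Z, Z)), add(add(SSZ, SZ), Z))))))
  →19  S(S(S(add(S(add(add(SZ, SZ), Z)), mul(add(add(SZ, Z), mul(Z, Z)), add(add(SSZ, SZ), Z))))))
  →20  S(S(S(S(add(add(add(SZ, SZ), Z), mul(add(add(SZ, Z), mul(Z, Z)), add(add(SSZ, SZ), Z)))))))
  →21  S(S(S(S(add(add(S(add(Z, SZ)), Z), mul(add(add(SZ, Z), mul(Z, Z)), add(add(SSZ, SZ), Z)))))))
  →22  S(S(S(S(add(S(add(add(Z, SZ), Z)), mul(add(add(SZ, Z), mul(Z, Z)), add(add(SSZ, SZ), Z)))))))
  →23  S(S(S(S(S(add(add(add(Z, SZ), Z), mul(add(add(SZ, Z), mul(Z, Z)), add(add(SSZ, SZ), Z))))))))
  →24  S(S(S(S(S(add(add(SZ, Z), mul(add(add(SZ, Z), mul(Z, Z)), add(add(SSZ, SZ), Z))))))))
  →25  S(S(S(S(S(add(S(add(Z, Z)), mul(add(add(SZ, Z), mul(Z, Z)), add(add(SSZ, SZ), Z))))))))
  →26  S(S(S(S(S(S(add(add(Z, Z), mul(add(add(SZ, Z), mul(Z, Z)), add(add(SSZ, SZ), Z)))))))))
  →27  S(S(S(S(S(S(add(Z, mul(add(add(SZ, Z), mul(Z, Z)), add(add(SSZ, SZ), Z)))))))))
  →28  S(S(S(S(S(S(mul(add(add(SZ, Z), mul(Z, Z)), add(add(SSZ, SZ), Z))))))))
  →29  S(S(S(S(S(S(mul(add(S(add(Z, Z)), mul(Z, Z)), add(add(SSZ, SZ), Z))))))))
  →30  S(S(S(S(S(S(mul(S(add(add(Z, Z), mul(Z, Z))), add(add(SSZ, SZ), Z))))))))
  →31  S(S(S(S(S(S(add(add(add(SSZ, SZ), Z), mul(add(add(Z, Z), mul(Z, Z)), add(add(SSZ, SZ), Z)))))))))
  →32  S(S(S(S(S(S(add(add(S(add(SZ, SZ)), Z), mul(add(add(Z, Z), mul(Z, Z)), add(add(SSZ, SZ), Z)))))))))
  →33  S(S(S(S(S(S(add(S(add(add(SZ, SZ), Z)), mul(add(add(Z, Z), mul(Z, Z)), add(add(SSZ, SZ), Z)))))))))
  →34  S(S(S(S(S(S(S(add(add(add(SZ, SZ), Z), mul(add(add(Z, Z), mul(Z, Z)), add(add(SSZ, SZ), Z))))))))))
  →35  S(S(S(S(S(S(S(add(add(S(add(Z, SZ)), Z), mul(add(add(Z, Z), mul(Z, Z)), add(add(SSZ, SZ), Z))))))))))
  →36  S(S(S(S(S(S(S(add(S(add(add(Z, SZ), Z)), mul(add(add(Z, Z), mul(Z, Z)), add(add(SSZ, SZ), Z))))))))))
  →37  S(S(S(S(S(S(S(S(add(add(add(Z, SZ), Z), mul(add(add(Z, Z), mul(Z, Z)), add(add(SSZ, SZ), Z)))))))))))
  →38  S(S(S(S(S(S(S(S(add(add(SZ, Z), mul(add(add(Z, Z), mul(Z, Z)), add(add(SSZ, SZ), Z)))))))))))
  →39  S(S(S(S(S(S(S(S(add(S(add(Z, Z)), mul(add(add(Z, Z), mul(Z, Z)), add(add(SSZ, SZ), Z)))))))))))
  →40  S(S(S(S(S(S(S(S(S(add(add(Z, Z), mul(add(add(Z, Z), mul(Z, Z)), add(add(SSZ, SZ), Z))))))))))))
  →41  S(S(S(S(S(S(S(S(S(add(Z, mul(add(add(Z, Z), mul(Z, Z)), add(add(SSZ, SZ), Z))))))))))))
  →42  S(S(S(S(S(S(S(S(S(mul(add(add(Z, Z), mul(Z, Z)), add(add(SSZ, SZ), Z)))))))))))
  →43  S(S(S(S(S(S(S(S(S(mul(add(Z, mul(Z, Z)), add(add(SSZ, SZ), Z)))))))))))
  →44  S(S(S(S(S(S(S(S(S(mul(mul(Z, Z), add(add(SSZ, SZ), Z)))))))))))
  →45  S(S(S(S(S(S(S(S(S(mul(Z, add(add(SSZ, SZ), Z)))))))))))
  →46  S^9(Z)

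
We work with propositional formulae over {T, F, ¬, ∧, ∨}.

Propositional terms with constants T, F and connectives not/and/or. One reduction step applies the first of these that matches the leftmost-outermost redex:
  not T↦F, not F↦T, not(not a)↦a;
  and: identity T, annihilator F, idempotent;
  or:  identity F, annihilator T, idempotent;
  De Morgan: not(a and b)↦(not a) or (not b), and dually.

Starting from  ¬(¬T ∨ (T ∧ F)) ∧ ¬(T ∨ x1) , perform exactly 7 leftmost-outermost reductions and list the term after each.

  start: ¬(¬T ∨ (T ∧ F)) ∧ ¬(T ∨ x1)
  →1  (¬¬T ∧ ¬(T ∧ F)) ∧ ¬(T ∨ x1)
  →2  (T ∧ ¬(T ∧ F)) ∧ ¬(T ∨ x1)
  →3  ¬(T ∧ F) ∧ ¬(T ∨ x1)
  →4  (¬T ∨ ¬F) ∧ ¬(T ∨ x1)
  →5  (F ∨ ¬F) ∧ ¬(T ∨ x1)
  →6  ¬F ∧ ¬(T ∨ x1)
  →7  T ∧ ¬(T ∨ x1)

Answer: after 7 steps: T ∧ ¬(T ∨ x1)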